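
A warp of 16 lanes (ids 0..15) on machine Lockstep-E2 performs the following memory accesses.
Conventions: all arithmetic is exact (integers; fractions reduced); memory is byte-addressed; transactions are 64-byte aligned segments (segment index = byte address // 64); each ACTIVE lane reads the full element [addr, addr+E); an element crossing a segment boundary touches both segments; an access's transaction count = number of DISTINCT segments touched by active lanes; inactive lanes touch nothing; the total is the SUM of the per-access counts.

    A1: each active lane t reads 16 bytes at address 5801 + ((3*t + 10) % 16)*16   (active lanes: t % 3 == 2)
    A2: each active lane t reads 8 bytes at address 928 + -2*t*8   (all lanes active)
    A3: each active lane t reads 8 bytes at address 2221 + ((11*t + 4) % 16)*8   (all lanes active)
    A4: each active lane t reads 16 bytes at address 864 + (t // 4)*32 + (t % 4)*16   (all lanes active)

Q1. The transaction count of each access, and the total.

A1: 4 transactions
A2: 5 transactions
A3: 3 transactions
A4: 3 transactions

Answer: 4,5,3,3; total 15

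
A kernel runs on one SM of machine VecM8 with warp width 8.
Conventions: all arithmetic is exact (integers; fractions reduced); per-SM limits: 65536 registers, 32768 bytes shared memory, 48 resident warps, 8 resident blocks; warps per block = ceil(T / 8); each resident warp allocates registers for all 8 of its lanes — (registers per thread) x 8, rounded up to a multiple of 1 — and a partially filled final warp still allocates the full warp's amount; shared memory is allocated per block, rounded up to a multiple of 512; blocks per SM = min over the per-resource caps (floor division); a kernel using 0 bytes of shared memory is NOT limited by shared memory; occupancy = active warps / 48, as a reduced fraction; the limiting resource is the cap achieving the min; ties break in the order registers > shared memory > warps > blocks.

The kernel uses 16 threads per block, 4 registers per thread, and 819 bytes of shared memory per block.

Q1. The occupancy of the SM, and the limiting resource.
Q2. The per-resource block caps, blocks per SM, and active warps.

Answer: occupancy 1/3, limited by blocks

registers: 1024 blocks
shared memory: 32 blocks
warps: 24 blocks
blocks: 8 blocks

Answer: 8 blocks, 16 active warps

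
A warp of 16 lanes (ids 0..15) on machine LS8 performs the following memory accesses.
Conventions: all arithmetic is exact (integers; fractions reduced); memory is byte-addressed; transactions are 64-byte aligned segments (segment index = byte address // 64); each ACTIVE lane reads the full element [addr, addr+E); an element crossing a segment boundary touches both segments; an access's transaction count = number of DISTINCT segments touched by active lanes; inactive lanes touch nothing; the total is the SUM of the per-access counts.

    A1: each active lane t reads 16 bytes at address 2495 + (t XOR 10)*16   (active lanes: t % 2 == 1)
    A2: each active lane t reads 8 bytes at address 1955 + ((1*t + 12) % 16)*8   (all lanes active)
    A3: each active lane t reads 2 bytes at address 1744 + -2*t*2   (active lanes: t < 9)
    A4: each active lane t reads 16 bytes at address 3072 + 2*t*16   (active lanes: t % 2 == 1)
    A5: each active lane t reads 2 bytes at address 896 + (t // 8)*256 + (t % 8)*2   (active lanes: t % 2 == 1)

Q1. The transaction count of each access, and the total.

A1: 4 transactions
A2: 3 transactions
A3: 2 transactions
A4: 8 transactions
A5: 2 transactions

Answer: 4,3,2,8,2; total 19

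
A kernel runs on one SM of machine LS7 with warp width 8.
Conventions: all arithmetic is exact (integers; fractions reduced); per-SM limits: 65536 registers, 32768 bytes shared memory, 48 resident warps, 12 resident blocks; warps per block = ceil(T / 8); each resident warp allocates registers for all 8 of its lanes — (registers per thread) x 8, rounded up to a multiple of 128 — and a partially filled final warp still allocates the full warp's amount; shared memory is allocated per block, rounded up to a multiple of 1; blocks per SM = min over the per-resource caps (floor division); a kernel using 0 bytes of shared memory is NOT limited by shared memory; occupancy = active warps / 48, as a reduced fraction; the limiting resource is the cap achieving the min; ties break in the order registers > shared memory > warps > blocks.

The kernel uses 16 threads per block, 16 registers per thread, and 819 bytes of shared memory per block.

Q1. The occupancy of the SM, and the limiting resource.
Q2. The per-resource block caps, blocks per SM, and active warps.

Answer: occupancy 1/2, limited by blocks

registers: 256 blocks
shared memory: 40 blocks
warps: 24 blocks
blocks: 12 blocks

Answer: 12 blocks, 24 active warps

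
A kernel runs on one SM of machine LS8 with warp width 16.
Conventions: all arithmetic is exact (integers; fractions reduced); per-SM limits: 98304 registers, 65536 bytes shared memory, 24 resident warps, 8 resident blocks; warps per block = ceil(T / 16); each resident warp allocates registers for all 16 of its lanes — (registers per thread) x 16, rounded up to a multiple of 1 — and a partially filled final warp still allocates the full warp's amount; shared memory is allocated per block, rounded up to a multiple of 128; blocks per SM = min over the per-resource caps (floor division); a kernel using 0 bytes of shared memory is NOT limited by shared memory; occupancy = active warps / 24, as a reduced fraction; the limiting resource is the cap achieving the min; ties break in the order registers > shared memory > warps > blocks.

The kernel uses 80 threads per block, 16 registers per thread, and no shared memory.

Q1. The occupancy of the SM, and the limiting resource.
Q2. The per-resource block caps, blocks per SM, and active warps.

Answer: occupancy 5/6, limited by warps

registers: 76 blocks
shared memory: no limit (kernel uses none)
warps: 4 blocks
blocks: 8 blocks

Answer: 4 blocks, 20 active warps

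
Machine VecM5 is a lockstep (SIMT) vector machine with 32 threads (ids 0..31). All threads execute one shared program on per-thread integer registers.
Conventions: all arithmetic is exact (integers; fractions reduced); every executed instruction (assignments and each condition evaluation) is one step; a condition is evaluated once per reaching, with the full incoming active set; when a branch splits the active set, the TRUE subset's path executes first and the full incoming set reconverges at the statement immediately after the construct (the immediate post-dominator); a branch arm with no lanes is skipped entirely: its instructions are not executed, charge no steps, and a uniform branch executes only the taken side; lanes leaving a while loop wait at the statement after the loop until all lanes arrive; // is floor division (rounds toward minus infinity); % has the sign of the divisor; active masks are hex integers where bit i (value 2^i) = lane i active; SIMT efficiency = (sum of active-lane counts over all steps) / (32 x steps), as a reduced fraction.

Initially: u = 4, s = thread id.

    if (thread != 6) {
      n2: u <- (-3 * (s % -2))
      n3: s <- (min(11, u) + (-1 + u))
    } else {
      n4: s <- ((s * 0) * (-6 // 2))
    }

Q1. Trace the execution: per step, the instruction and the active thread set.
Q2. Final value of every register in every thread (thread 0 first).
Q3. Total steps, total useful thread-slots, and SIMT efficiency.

step 0: eval (thread != 6)           0xffffffff
step 1: u <- (-3 * (s % -2))         0xffffffbf
step 2: s <- (min(11, u) + (-1 + u)) 0xffffffbf
step 3: s <- ((s * 0) * (-6 // 2))   0x00000040

Answer: 4 steps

u: 0,3,0,3,0,3,4,3,0,3,0,3,0,3,0,3,0,3,0,3,0,3,0,3,0,3,0,3,0,3,0,3
s: -1,5,-1,5,-1,5,0,5,-1,5,-1,5,-1,5,-1,5,-1,5,-1,5,-1,5,-1,5,-1,5,-1,5,-1,5,-1,5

steps = 4; useful = 95; efficiency = 95/128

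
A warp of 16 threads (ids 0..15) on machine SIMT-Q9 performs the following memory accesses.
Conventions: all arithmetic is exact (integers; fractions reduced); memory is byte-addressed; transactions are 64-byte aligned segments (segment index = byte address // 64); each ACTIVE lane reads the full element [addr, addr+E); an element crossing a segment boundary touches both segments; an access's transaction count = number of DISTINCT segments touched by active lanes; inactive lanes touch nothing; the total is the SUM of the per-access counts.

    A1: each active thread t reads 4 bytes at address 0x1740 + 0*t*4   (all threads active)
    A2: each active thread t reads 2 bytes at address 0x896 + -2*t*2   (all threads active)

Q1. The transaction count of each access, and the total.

A1: 1 transaction
A2: 2 transactions

Answer: 1,2; total 3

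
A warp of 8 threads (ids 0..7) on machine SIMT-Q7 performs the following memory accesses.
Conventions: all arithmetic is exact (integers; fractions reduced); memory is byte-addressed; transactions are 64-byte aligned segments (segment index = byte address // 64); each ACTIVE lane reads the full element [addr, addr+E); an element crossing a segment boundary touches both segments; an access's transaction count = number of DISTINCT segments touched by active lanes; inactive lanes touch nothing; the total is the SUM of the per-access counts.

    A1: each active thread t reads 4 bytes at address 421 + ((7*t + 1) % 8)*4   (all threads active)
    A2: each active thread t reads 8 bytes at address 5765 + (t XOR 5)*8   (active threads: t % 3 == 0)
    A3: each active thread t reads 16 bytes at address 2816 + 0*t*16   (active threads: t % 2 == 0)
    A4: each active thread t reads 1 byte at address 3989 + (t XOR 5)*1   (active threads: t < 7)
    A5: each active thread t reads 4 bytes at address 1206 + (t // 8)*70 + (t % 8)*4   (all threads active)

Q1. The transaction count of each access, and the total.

A1: 2 transactions
A2: 1 transaction
A3: 1 transaction
A4: 1 transaction
A5: 2 transactions

Answer: 2,1,1,1,2; total 7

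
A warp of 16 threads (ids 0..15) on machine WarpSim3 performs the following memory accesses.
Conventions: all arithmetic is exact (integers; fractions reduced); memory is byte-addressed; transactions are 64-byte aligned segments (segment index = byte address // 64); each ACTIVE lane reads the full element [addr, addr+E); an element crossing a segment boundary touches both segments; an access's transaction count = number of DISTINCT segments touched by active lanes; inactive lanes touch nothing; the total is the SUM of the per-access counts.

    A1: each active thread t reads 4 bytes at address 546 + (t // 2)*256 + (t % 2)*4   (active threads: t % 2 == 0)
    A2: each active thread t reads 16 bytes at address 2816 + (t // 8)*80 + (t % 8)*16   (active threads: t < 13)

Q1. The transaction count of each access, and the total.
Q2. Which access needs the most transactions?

A1: 8 transactions
A2: 3 transactions

Answer: 8,3; total 11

Answer: A1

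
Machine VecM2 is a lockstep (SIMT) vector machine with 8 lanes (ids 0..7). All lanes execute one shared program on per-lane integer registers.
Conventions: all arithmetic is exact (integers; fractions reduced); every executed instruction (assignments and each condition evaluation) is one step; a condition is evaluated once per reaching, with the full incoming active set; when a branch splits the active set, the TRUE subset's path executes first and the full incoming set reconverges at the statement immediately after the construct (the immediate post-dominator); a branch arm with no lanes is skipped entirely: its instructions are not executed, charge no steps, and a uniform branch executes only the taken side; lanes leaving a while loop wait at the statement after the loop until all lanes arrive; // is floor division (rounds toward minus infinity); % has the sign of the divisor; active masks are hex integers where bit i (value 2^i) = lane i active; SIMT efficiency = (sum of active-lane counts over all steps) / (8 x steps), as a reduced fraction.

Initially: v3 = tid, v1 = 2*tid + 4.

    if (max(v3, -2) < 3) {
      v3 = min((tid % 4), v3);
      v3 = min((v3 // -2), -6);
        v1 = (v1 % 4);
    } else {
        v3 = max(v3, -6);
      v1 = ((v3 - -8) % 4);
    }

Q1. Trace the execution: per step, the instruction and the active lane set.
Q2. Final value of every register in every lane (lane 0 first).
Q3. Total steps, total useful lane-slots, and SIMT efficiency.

step 0: eval (max(v3, -2) < 3)       0xff
step 1: v3 <- min((tid % 4), v3)     0x07
step 2: v3 <- min((v3 // -2), -6)    0x07
step 3: v1 <- (v1 % 4)               0x07
step 4: v3 <- max(v3, -6)            0xf8
step 5: v1 <- ((v3 - -8) % 4)        0xf8

Answer: 6 steps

v3: -6,-6,-6,3,4,5,6,7
v1: 0,2,0,3,0,1,2,3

steps = 6; useful = 27; efficiency = 27/48 = 9/16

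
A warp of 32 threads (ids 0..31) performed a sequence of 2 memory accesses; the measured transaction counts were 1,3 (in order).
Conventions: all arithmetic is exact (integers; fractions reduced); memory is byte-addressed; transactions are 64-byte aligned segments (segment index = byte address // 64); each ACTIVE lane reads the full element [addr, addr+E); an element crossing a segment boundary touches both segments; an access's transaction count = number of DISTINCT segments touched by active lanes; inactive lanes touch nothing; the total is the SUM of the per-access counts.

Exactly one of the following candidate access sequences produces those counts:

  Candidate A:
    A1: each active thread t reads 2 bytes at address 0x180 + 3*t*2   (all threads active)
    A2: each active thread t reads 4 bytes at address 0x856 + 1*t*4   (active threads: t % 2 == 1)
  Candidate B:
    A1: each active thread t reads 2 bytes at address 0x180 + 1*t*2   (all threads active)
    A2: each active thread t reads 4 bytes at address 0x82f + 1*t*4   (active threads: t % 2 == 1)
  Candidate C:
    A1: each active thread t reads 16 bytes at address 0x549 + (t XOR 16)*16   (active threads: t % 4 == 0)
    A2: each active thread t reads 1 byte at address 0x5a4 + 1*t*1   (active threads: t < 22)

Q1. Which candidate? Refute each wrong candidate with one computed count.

A: A1 gives 3 transactions, not 1
C: A1 gives 8 transactions, not 1
B: all counts match (1,3)

Answer: B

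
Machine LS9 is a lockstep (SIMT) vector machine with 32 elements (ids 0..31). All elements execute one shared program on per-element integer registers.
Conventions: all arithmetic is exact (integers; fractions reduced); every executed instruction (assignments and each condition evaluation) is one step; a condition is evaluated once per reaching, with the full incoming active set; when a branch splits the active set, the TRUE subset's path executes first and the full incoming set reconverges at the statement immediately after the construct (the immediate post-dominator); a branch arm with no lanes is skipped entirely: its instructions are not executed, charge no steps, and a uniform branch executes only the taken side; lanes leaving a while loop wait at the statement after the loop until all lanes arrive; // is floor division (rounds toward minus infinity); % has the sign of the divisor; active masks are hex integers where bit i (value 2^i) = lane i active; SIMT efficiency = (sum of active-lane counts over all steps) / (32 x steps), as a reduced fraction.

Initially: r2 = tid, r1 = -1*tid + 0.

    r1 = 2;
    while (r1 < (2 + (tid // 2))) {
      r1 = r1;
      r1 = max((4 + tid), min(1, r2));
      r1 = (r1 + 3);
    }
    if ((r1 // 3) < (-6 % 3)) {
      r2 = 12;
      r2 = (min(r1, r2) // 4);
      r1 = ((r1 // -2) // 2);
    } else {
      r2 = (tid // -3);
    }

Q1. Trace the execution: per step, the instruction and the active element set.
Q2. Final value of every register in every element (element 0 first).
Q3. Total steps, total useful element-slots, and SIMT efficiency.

step 0: r1 <- 2                      0xffffffff
step 1: eval (r1 < (2 + (tid // 2))) 0xffffffff
step 2: r1 <- r1                     0xfffffffc
step 3: r1 <- max((4 + tid), min(1, r2)) 0xfffffffc
step 4: r1 <- (r1 + 3)               0xfffffffc
step 5: eval (r1 < (2 + (tid // 2))) 0xfffffffc
step 6: eval ((r1 // 3) < (-6 % 3))  0xffffffff
step 7: r2 <- (tid // -3)            0xffffffff

Answer: 8 steps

r2: 0,-1,-1,-1,-2,-2,-2,-3,-3,-3,-4,-4,-4,-5,-5,-5,-6,-6,-6,-7,-7,-7,-8,-8,-8,-9,-9,-9,-10,-10,-10,-11
r1: 2,2,9,10,11,12,13,14,15,16,17,18,19,20,21,22,23,24,25,26,27,28,29,30,31,32,33,34,35,36,37,38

steps = 8; useful = 248; efficiency = 248/256 = 31/32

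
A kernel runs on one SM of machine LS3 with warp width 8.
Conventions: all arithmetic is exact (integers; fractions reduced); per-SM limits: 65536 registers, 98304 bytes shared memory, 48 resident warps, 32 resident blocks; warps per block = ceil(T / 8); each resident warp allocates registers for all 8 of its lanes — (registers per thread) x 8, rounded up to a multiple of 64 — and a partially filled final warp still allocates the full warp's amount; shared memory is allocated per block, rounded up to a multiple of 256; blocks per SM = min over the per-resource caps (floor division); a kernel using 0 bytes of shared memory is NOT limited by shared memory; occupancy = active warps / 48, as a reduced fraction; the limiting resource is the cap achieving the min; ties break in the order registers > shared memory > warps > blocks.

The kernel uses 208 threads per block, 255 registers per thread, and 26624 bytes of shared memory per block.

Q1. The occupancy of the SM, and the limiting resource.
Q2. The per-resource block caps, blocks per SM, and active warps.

Answer: occupancy 13/24, limited by registers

registers: 1 block
shared memory: 3 blocks
warps: 1 block
blocks: 32 blocks

Answer: 1 block, 26 active warps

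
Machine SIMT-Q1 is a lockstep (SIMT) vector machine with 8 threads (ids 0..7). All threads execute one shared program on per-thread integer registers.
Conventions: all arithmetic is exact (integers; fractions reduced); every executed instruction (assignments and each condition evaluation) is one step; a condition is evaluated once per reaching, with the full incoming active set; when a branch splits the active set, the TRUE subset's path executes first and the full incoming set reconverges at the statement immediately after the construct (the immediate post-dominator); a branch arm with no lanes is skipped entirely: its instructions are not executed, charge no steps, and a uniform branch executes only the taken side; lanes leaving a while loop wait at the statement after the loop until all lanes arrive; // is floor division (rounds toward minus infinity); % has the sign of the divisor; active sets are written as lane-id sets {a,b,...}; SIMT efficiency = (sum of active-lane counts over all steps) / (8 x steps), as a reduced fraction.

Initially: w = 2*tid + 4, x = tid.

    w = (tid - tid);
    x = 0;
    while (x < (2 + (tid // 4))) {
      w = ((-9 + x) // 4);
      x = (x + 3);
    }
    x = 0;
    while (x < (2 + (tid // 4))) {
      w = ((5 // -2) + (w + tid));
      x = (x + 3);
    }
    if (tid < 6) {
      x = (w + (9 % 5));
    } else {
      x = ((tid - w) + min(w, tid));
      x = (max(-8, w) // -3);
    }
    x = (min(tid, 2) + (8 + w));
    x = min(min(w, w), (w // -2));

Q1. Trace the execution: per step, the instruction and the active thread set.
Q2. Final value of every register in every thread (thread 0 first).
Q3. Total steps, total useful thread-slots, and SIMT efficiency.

step 0: w <- (tid - tid)             {0,1,2,3,4,5,6,7}
step 1: x <- 0                       {0,1,2,3,4,5,6,7}
step 2: eval (x < (2 + (tid // 4)))  {0,1,2,3,4,5,6,7}
step 3: w <- ((-9 + x) // 4)         {0,1,2,3,4,5,6,7}
step 4: x <- (x + 3)                 {0,1,2,3,4,5,6,7}
step 5: eval (x < (2 + (tid // 4)))  {0,1,2,3,4,5,6,7}
step 6: x <- 0                       {0,1,2,3,4,5,6,7}
step 7: eval (x < (2 + (tid // 4)))  {0,1,2,3,4,5,6,7}
step 8: w <- ((5 // -2) + (w + tid)) {0,1,2,3,4,5,6,7}
step 9: x <- (x + 3)                 {0,1,2,3,4,5,6,7}
step 10: eval (x < (2 + (tid // 4)))  {0,1,2,3,4,5,6,7}
step 11: eval (tid < 6)               {0,1,2,3,4,5,6,7}
step 12: x <- (w + (9 % 5))           {0,1,2,3,4,5}
step 13: x <- ((tid - w) + min(w, tid)) {6,7}
step 14: x <- (max(-8, w) // -3)      {6,7}
step 15: x <- (min(tid, 2) + (8 + w)) {0,1,2,3,4,5,6,7}
step 16: x <- min(min(w, w), (w // -2)) {0,1,2,3,4,5,6,7}

Answer: 17 steps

w: -6,-5,-4,-3,-2,-1,0,1
x: -6,-5,-4,-3,-2,-1,0,-1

steps = 17; useful = 122; efficiency = 122/136 = 61/68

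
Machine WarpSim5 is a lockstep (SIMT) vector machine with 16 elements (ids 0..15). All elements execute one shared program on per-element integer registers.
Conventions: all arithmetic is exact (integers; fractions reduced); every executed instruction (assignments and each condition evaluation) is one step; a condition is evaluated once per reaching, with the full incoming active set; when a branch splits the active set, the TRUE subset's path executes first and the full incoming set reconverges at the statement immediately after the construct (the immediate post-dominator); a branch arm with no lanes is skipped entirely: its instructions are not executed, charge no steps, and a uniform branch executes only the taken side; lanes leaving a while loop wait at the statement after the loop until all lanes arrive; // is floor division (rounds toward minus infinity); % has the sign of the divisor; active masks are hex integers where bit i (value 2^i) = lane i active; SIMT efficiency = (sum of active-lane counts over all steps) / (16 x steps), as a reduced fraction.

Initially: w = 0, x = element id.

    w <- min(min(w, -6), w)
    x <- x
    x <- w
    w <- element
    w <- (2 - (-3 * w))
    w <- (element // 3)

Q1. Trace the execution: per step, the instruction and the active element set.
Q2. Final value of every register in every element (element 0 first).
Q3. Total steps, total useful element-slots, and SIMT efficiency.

step 0: w <- min(min(w, -6), w)      0xffff
step 1: x <- x                       0xffff
step 2: x <- w                       0xffff
step 3: w <- element                 0xffff
step 4: w <- (2 - (-3 * w))          0xffff
step 5: w <- (element // 3)          0xffff

Answer: 6 steps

w: 0,0,0,1,1,1,2,2,2,3,3,3,4,4,4,5
x: -6,-6,-6,-6,-6,-6,-6,-6,-6,-6,-6,-6,-6,-6,-6,-6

steps = 6; useful = 96; efficiency = 96/96 = 1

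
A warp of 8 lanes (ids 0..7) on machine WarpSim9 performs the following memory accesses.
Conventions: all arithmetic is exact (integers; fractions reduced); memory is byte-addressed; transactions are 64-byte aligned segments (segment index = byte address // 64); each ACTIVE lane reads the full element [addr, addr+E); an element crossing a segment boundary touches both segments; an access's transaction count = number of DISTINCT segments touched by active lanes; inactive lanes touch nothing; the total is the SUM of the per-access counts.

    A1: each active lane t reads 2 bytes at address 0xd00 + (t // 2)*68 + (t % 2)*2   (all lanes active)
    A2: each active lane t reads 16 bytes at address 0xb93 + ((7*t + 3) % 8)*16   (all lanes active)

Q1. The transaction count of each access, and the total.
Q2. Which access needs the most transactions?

A1: 4 transactions
A2: 3 transactions

Answer: 4,3; total 7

Answer: A1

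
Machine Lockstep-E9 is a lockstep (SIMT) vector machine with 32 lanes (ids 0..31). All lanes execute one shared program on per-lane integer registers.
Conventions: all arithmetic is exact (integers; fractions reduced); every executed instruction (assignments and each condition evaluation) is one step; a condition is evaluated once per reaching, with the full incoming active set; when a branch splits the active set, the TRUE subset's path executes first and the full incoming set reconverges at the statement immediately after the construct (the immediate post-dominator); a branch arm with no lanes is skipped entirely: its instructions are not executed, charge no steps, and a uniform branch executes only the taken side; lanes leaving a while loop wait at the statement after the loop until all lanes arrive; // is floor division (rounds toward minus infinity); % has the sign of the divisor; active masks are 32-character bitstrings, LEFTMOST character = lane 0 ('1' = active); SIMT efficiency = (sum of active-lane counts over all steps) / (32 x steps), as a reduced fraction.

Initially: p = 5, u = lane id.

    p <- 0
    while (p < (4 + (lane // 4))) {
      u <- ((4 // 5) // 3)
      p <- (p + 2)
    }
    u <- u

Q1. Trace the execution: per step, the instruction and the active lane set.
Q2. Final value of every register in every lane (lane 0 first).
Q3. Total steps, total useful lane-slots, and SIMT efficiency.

step 0: p <- 0                       11111111111111111111111111111111
step 1: eval (p < (4 + (lane // 4))) 11111111111111111111111111111111
step 2: u <- ((4 // 5) // 3)         11111111111111111111111111111111
step 3: p <- (p + 2)                 11111111111111111111111111111111
step 4: eval (p < (4 + (lane // 4))) 11111111111111111111111111111111
step 5: u <- ((4 // 5) // 3)         11111111111111111111111111111111
step 6: p <- (p + 2)                 11111111111111111111111111111111
step 7: eval (p < (4 + (lane // 4))) 11111111111111111111111111111111
step 8: u <- ((4 // 5) // 3)         00001111111111111111111111111111
step 9: p <- (p + 2)                 00001111111111111111111111111111
step 10: eval (p < (4 + (lane // 4))) 00001111111111111111111111111111
step 11: u <- ((4 // 5) // 3)         00000000000011111111111111111111
step 12: p <- (p + 2)                 00000000000011111111111111111111
step 13: eval (p < (4 + (lane // 4))) 00000000000011111111111111111111
step 14: u <- ((4 // 5) // 3)         00000000000000000000111111111111
step 15: p <- (p + 2)                 00000000000000000000111111111111
step 16: eval (p < (4 + (lane // 4))) 00000000000000000000111111111111
step 17: u <- ((4 // 5) // 3)         00000000000000000000000000001111
step 18: p <- (p + 2)                 00000000000000000000000000001111
step 19: eval (p < (4 + (lane // 4))) 00000000000000000000000000001111
step 20: u <- u                       11111111111111111111111111111111

Answer: 21 steps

p: 4,4,4,4,6,6,6,6,6,6,6,6,8,8,8,8,8,8,8,8,10,10,10,10,10,10,10,10,12,12,12,12
u: 0,0,0,0,0,0,0,0,0,0,0,0,0,0,0,0,0,0,0,0,0,0,0,0,0,0,0,0,0,0,0,0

steps = 21; useful = 480; efficiency = 480/672 = 5/7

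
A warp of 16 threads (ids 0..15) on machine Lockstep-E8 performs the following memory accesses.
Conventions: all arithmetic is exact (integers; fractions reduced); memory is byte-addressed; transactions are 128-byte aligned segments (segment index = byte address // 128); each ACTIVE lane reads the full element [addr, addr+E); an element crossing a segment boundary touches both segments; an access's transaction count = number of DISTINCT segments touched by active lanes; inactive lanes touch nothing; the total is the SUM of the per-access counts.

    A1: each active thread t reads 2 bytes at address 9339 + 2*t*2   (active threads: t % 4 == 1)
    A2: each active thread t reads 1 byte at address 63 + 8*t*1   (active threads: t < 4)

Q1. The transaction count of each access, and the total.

A1: 2 transactions
A2: 1 transaction

Answer: 2,1; total 3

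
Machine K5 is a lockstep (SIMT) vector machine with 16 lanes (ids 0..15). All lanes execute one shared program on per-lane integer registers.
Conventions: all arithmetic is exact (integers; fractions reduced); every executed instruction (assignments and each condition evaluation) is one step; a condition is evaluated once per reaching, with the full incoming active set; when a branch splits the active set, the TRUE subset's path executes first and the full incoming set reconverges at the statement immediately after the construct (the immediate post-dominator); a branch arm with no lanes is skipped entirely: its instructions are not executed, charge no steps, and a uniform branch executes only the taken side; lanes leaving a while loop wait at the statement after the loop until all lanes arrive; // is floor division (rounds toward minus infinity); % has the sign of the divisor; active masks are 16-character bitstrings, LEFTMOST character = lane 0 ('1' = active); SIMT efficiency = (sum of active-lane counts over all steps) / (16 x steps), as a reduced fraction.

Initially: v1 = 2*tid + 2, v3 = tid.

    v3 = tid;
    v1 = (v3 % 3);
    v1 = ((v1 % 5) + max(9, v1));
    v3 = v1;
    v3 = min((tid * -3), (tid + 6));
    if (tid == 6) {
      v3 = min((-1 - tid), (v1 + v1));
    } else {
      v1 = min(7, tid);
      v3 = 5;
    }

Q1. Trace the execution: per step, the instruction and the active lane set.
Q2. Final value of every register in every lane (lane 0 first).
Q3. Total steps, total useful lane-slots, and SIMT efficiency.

step 0: v3 <- tid                    1111111111111111
step 1: v1 <- (v3 % 3)               1111111111111111
step 2: v1 <- ((v1 % 5) + max(9, v1)) 1111111111111111
step 3: v3 <- v1                     1111111111111111
step 4: v3 <- min((tid * -3), (tid + 6)) 1111111111111111
step 5: eval (tid == 6)              1111111111111111
step 6: v3 <- min((-1 - tid), (v1 + v1)) 0000001000000000
step 7: v1 <- min(7, tid)            1111110111111111
step 8: v3 <- 5                      1111110111111111

Answer: 9 steps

v1: 0,1,2,3,4,5,9,7,7,7,7,7,7,7,7,7
v3: 5,5,5,5,5,5,-7,5,5,5,5,5,5,5,5,5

steps = 9; useful = 127; efficiency = 127/144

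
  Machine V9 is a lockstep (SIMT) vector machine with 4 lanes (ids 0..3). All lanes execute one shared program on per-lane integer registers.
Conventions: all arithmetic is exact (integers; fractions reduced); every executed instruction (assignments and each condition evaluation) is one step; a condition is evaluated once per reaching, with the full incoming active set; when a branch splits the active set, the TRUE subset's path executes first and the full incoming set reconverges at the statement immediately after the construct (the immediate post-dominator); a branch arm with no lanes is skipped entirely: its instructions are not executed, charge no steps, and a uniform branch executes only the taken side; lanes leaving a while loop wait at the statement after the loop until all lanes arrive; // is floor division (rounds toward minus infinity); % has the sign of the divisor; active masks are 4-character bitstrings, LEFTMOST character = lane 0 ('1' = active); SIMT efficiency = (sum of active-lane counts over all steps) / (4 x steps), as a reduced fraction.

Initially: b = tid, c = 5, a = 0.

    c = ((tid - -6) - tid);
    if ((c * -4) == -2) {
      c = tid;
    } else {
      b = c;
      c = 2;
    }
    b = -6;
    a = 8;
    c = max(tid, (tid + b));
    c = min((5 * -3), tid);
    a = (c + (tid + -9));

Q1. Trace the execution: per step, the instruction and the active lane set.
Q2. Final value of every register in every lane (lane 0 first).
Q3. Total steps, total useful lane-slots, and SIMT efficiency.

step 0: c <- ((tid - -6) - tid)      1111
step 1: eval ((c * -4) == -2)        1111
step 2: b <- c                       1111
step 3: c <- 2                       1111
step 4: b <- -6                      1111
step 5: a <- 8                       1111
step 6: c <- max(tid, (tid + b))     1111
step 7: c <- min((5 * -3), tid)      1111
step 8: a <- (c + (tid + -9))        1111

Answer: 9 steps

b: -6,-6,-6,-6
c: -15,-15,-15,-15
a: -24,-23,-22,-21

steps = 9; useful = 36; efficiency = 36/36 = 1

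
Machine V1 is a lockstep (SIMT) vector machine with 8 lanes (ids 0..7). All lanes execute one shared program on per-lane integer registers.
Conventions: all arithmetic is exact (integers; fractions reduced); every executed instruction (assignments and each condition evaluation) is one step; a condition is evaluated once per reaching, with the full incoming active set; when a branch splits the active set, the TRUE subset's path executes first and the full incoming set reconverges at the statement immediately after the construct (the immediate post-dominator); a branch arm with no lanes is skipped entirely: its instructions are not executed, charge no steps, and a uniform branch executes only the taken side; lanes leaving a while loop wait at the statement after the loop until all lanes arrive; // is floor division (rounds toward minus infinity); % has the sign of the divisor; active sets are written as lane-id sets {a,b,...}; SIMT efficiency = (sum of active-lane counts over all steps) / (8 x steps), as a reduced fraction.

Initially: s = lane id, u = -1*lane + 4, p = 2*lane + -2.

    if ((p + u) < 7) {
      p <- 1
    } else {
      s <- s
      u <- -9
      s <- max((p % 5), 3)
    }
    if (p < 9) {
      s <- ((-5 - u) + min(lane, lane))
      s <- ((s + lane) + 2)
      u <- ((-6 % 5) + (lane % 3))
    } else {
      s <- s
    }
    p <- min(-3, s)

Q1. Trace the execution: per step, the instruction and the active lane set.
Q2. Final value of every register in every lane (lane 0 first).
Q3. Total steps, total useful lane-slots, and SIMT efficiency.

step 0: eval ((p + u) < 7)           {0,1,2,3,4,5,6,7}
step 1: p <- 1                       {0,1,2,3,4}
step 2: s <- s                       {5,6,7}
step 3: u <- -9                      {5,6,7}
step 4: s <- max((p % 5), 3)         {5,6,7}
step 5: eval (p < 9)                 {0,1,2,3,4,5,6,7}
step 6: s <- ((-5 - u) + min(lane, lane)) {0,1,2,3,4,5}
step 7: s <- ((s + lane) + 2)        {0,1,2,3,4,5}
step 8: u <- ((-6 % 5) + (lane % 3)) {0,1,2,3,4,5}
step 9: s <- s                       {6,7}
step 10: p <- min(-3, s)              {0,1,2,3,4,5,6,7}

Answer: 11 steps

s: -7,-4,-1,2,5,16,3,3
u: 4,5,6,4,5,6,-9,-9
p: -7,-4,-3,-3,-3,-3,-3,-3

steps = 11; useful = 58; efficiency = 58/88 = 29/44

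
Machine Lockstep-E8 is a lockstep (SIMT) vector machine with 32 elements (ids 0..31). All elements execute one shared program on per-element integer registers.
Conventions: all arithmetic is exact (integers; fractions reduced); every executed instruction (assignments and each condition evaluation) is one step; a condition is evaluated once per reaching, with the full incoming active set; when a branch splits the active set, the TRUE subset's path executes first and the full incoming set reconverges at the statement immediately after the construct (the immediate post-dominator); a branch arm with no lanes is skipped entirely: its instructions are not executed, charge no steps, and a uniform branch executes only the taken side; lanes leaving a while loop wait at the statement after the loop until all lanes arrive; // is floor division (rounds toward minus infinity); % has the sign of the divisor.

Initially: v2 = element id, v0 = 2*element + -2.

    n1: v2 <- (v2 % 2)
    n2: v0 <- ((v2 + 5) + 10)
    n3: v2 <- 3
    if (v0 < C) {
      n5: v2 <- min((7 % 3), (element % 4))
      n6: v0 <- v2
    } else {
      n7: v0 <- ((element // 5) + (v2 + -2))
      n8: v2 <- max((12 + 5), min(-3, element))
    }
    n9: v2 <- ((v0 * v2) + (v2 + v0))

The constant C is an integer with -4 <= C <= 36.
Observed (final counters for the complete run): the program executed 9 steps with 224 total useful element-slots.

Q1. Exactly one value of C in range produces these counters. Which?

Answer: C = 16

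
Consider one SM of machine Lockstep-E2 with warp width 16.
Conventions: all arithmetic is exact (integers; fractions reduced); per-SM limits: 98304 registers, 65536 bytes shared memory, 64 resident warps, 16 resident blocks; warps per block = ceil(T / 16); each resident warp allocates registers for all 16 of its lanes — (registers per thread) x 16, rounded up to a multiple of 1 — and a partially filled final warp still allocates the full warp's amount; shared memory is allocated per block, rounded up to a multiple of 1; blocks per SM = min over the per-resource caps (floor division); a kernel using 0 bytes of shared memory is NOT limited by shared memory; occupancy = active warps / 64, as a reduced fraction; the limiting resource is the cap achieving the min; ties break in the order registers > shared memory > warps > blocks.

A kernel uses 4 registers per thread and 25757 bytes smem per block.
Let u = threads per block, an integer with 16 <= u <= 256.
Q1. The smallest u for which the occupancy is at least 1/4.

Answer: u = 113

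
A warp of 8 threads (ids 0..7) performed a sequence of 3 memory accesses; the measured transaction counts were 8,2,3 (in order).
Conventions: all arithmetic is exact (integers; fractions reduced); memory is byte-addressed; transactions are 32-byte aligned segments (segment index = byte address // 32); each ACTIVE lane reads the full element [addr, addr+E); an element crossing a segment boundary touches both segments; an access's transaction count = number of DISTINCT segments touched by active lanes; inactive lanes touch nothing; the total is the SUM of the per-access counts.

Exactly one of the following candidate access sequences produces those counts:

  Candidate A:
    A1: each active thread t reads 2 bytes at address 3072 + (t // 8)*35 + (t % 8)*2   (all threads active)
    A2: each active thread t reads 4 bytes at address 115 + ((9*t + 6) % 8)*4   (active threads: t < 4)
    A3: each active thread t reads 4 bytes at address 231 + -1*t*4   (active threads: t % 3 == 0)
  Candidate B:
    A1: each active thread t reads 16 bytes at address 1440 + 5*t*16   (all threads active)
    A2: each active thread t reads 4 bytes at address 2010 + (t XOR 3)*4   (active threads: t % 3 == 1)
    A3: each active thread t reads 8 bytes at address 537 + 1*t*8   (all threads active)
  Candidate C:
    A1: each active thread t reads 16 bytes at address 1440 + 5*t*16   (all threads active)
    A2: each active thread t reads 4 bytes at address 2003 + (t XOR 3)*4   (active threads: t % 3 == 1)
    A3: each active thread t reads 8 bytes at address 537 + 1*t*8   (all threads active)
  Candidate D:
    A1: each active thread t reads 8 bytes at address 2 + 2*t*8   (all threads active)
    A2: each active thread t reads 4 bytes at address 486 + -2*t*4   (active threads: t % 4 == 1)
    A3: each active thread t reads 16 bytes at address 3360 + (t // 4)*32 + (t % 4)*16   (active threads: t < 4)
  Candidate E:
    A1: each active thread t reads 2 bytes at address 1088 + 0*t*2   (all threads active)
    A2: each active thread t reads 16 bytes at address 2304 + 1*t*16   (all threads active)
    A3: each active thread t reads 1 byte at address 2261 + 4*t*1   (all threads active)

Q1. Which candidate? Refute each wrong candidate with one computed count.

A: A1 gives 1 transaction, not 8
B: A2 gives 1 transaction, not 2
D: A1 gives 4 transactions, not 8
E: A1 gives 1 transaction, not 8
C: all counts match (8,2,3)

Answer: C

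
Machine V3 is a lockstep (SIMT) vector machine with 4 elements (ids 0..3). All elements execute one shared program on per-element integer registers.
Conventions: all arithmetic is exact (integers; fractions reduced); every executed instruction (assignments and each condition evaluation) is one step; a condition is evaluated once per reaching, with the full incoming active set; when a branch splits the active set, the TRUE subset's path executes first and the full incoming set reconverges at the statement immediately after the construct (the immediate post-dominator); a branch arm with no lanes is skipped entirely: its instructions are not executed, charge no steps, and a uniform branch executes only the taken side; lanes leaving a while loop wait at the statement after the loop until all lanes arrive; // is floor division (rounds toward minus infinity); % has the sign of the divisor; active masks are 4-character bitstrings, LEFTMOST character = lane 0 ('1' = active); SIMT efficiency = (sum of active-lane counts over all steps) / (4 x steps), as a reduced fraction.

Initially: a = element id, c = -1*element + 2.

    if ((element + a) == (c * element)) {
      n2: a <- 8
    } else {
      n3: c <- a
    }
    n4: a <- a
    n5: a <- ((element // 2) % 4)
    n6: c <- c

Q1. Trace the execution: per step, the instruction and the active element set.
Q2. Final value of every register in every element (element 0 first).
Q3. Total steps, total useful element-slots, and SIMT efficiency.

step 0: eval ((element + a) == (c * element)) 1111
step 1: a <- 8                       1000
step 2: c <- a                       0111
step 3: a <- a                       1111
step 4: a <- ((element // 2) % 4)    1111
step 5: c <- c                       1111

Answer: 6 steps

a: 0,0,1,1
c: 2,1,2,3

steps = 6; useful = 20; efficiency = 20/24 = 5/6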